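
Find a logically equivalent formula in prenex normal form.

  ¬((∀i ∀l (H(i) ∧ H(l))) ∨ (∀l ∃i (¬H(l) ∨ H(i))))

Move each ¬ inward, flipping quantifiers it crosses:
  (∃i ∃l (¬H(i) ∨ ¬H(l))) ∧ (∃l ∀i (H(l) ∧ ¬H(i)))
Standardize variables apart so no two quantifiers bind the same name: l↦u1, i↦z1.
  (∃i ∃l (¬H(i) ∨ ¬H(l))) ∧ (∃u1 ∀z1 (H(u1) ∧ ¬H(z1)))
Extract every quantifier outward, since the variables are now distinct and don't occur free across branches:
  ∃i ∃l ∃u1 ∀z1 ((¬H(i) ∨ ¬H(l)) ∧ H(u1) ∧ ¬H(z1))

∃i ∃l ∃u1 ∀z1 ((¬H(i) ∨ ¬H(l)) ∧ H(u1) ∧ ¬H(z1))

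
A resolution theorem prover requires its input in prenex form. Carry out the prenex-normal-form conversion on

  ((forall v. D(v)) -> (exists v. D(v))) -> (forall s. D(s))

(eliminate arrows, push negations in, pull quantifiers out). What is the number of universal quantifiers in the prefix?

First replace A → B with ¬A ∨ B.
  ~(~(forall v. D(v)) | (exists v. D(v))) | (forall s. D(s))
Push ¬ through the quantifiers and connectives to reach negation normal form:
  (forall v. D(v)) & (forall v. ~D(v)) | (forall s. D(s))
Give each quantifier a distinct variable: v↦c.
  (forall v. D(v)) & (forall c. ~D(c)) | (forall s. D(s))
Extract every quantifier outward, since the variables are now distinct and don't occur free across branches:
  forall v. forall c. forall s. (D(v) & ~D(c) | D(s))
The prefix is forall v forall c forall s: 3 universal, 0 existential.

3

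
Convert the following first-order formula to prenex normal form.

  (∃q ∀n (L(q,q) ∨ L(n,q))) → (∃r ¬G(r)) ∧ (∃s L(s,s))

∀q ∃n ∃r ∃s (¬L(q,q) ∧ ¬L(n,q) ∨ ¬G(r) ∧ L(s,s))

Eliminate → and ↔ using ¬ and ∨.
  ¬(∃q ∀n (L(q,q) ∨ L(n,q))) ∨ (∃r ¬G(r)) ∧ (∃s L(s,s))
Push ¬ through the quantifiers and connectives to reach negation normal form:
  (∀q ∃n (¬L(q,q) ∧ ¬L(n,q))) ∨ (∃r ¬G(r)) ∧ (∃s L(s,s))
All bound variables are already distinct, so no renaming is needed.
Extract every quantifier outward, since the variables are now distinct and don't occur free across branches:
  ∀q ∃n ∃r ∃s (¬L(q,q) ∧ ¬L(n,q) ∨ ¬G(r) ∧ L(s,s))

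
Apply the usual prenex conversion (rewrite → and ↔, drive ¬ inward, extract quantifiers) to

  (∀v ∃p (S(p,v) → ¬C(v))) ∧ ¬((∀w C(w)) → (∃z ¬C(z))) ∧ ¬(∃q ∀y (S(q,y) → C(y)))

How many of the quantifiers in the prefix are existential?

Eliminate → and ↔ using ¬ and ∨.
  (∀v ∃p (¬S(p,v) ∨ ¬C(v))) ∧ ¬(¬(∀w C(w)) ∨ (∃z ¬C(z))) ∧ ¬(∃q ∀y (¬S(q,y) ∨ C(y)))
Drive negations inward (¬∀x A ≡ ∃x ¬A, ¬∃x A ≡ ∀x ¬A, De Morgan for ∧/∨):
  (∀v ∃p (¬S(p,v) ∨ ¬C(v))) ∧ (∀w C(w)) ∧ (∀z C(z)) ∧ (∀q ∃y (S(q,y) ∧ ¬C(y)))
Pull the quantifiers to the front (each side's bound variable is not free in the other side):
  ∀v ∃p ∀w ∀z ∀q ∃y ((¬S(p,v) ∨ ¬C(v)) ∧ C(w) ∧ C(z) ∧ S(q,y) ∧ ¬C(y))
The prefix is ∀v ∃p ∀w ∀z ∀q ∃y: 4 universal, 2 existential.

2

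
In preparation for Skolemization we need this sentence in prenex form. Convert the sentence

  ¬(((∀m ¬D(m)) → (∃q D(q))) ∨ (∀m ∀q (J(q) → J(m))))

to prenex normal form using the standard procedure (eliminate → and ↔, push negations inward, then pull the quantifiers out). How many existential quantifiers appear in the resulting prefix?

2

Eliminate → and ↔ using ¬ and ∨.
  ¬(¬(∀m ¬D(m)) ∨ (∃q D(q)) ∨ (∀m ∀q (¬J(q) ∨ J(m))))
Move each ¬ inward, flipping quantifiers it crosses:
  (∀m ¬D(m)) ∧ (∀q ¬D(q)) ∧ (∃m ∃q (J(q) ∧ ¬J(m)))
Rename bound variables to avoid capture: m↦v, q↦w1.
  (∀m ¬D(m)) ∧ (∀q ¬D(q)) ∧ (∃v ∃w1 (J(w1) ∧ ¬J(v)))
Extract every quantifier outward, since the variables are now distinct and don't occur free across branches:
  ∀m ∀q ∃v ∃w1 (¬D(m) ∧ ¬D(q) ∧ J(w1) ∧ ¬J(v))
The prefix is ∀m ∀q ∃v ∃w1: 2 universal, 2 existential.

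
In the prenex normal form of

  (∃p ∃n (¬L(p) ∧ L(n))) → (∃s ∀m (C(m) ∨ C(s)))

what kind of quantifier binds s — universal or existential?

existential

Rewrite implications/biconditionals: A → B as ¬A ∨ B.
  ¬(∃p ∃n (¬L(p) ∧ L(n))) ∨ (∃s ∀m (C(m) ∨ C(s)))
Drive negations inward (¬∀x A ≡ ∃x ¬A, ¬∃x A ≡ ∀x ¬A, De Morgan for ∧/∨):
  (∀p ∀n (L(p) ∨ ¬L(n))) ∨ (∃s ∀m (C(m) ∨ C(s)))
All bound variables are already distinct, so no renaming is needed.
Extract every quantifier outward, since the variables are now distinct and don't occur free across branches:
  ∀p ∀n ∃s ∀m (L(p) ∨ ¬L(n) ∨ C(m) ∨ C(s))
The quantifier ∃s sits under an even number of negations (counting the antecedent side of each →), so it remains existential.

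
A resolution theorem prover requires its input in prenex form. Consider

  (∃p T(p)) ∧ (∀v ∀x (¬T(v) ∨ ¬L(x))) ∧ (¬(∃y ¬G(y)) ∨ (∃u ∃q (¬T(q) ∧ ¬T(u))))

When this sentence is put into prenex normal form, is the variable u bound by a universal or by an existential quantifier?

existential

Drive negations inward (¬∀x A ≡ ∃x ¬A, ¬∃x A ≡ ∀x ¬A, De Morgan for ∧/∨):
  (∃p T(p)) ∧ (∀v ∀x (¬T(v) ∨ ¬L(x))) ∧ ((∀y G(y)) ∨ (∃u ∃q (¬T(q) ∧ ¬T(u))))
All bound variables are already distinct, so no renaming is needed.
Extract every quantifier outward, since the variables are now distinct and don't occur free across branches:
  ∃p ∀v ∀x ∀y ∃u ∃q (T(p) ∧ (¬T(v) ∨ ¬L(x)) ∧ (G(y) ∨ ¬T(q) ∧ ¬T(u)))
The quantifier ∃u sits under an even number of negations, so it remains existential.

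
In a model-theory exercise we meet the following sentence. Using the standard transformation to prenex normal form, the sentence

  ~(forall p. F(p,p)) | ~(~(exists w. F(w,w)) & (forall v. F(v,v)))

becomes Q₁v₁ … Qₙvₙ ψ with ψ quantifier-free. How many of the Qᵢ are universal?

Move each ¬ inward, flipping quantifiers it crosses:
  (exists p. ~F(p,p)) | (exists w. F(w,w)) | (exists v. ~F(v,v))
Finally move all quantifiers to the prefix:
  exists p. exists w. exists v. (~F(p,p) | F(w,w) | ~F(v,v))
The prefix is exists p exists w exists v: 0 universal, 3 existential.

0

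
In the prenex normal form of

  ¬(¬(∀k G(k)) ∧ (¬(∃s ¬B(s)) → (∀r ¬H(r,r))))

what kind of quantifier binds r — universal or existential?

First replace A → B with ¬A ∨ B.
  ¬(¬(∀k G(k)) ∧ (¬¬(∃s ¬B(s)) ∨ (∀r ¬H(r,r))))
Drive negations inward (¬∀x A ≡ ∃x ¬A, ¬∃x A ≡ ∀x ¬A, De Morgan for ∧/∨):
  (∀k G(k)) ∨ (∀s B(s)) ∧ (∃r H(r,r))
Finally move all quantifiers to the prefix:
  ∀k ∀s ∃r (G(k) ∨ B(s) ∧ H(r,r))
The quantifier ∀r sits under an odd number of negations (counting the antecedent side of each →), so it flips to ∃r.

existential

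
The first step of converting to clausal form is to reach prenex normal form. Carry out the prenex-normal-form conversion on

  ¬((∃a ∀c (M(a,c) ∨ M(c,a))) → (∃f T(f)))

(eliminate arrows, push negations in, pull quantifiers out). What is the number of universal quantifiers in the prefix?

Rewrite implications/biconditionals: A → B as ¬A ∨ B.
  ¬(¬(∃a ∀c (M(a,c) ∨ M(c,a))) ∨ (∃f T(f)))
Move each ¬ inward, flipping quantifiers it crosses:
  (∃a ∀c (M(a,c) ∨ M(c,a))) ∧ (∀f ¬T(f))
All bound variables are already distinct, so no renaming is needed.
Extract every quantifier outward, since the variables are now distinct and don't occur free across branches:
  ∃a ∀c ∀f ((M(a,c) ∨ M(c,a)) ∧ ¬T(f))
The prefix is ∃a ∀c ∀f: 2 universal, 1 existential.

2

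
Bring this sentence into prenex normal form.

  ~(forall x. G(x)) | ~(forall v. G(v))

Push ¬ through the quantifiers and connectives to reach negation normal form:
  (exists x. ~G(x)) | (exists v. ~G(v))
All bound variables are already distinct, so no renaming is needed.
Finally move all quantifiers to the prefix:
  exists x. exists v. (~G(x) | ~G(v))

exists x. exists v. (~G(x) | ~G(v))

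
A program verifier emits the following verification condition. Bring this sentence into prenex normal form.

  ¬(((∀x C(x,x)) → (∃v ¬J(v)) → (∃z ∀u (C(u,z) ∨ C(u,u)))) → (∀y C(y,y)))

First replace A → B with ¬A ∨ B.
  ¬(¬(¬(∀x C(x,x)) ∨ ¬(∃v ¬J(v)) ∨ (∃z ∀u (C(u,z) ∨ C(u,u)))) ∨ (∀y C(y,y)))
Drive negations inward (¬∀x A ≡ ∃x ¬A, ¬∃x A ≡ ∀x ¬A, De Morgan for ∧/∨):
  ((∃x ¬C(x,x)) ∨ (∀v J(v)) ∨ (∃z ∀u (C(u,z) ∨ C(u,u)))) ∧ (∃y ¬C(y,y))
All bound variables are already distinct, so no renaming is needed.
Pull the quantifiers to the front (each side's bound variable is not free in the other side):
  ∃x ∀v ∃z ∀u ∃y ((¬C(x,x) ∨ J(v) ∨ C(u,z) ∨ C(u,u)) ∧ ¬C(y,y))

∃x ∀v ∃z ∀u ∃y ((¬C(x,x) ∨ J(v) ∨ C(u,z) ∨ C(u,u)) ∧ ¬C(y,y))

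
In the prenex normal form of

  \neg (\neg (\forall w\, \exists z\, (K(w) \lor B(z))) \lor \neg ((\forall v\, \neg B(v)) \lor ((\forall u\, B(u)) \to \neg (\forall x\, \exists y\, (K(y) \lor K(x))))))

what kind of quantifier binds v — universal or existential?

Rewrite implications/biconditionals: A → B as ¬A ∨ B.
  \neg (\neg (\forall w\, \exists z\, (K(w) \lor B(z))) \lor \neg ((\forall v\, \neg B(v)) \lor \neg (\forall u\, B(u)) \lor \neg (\forall x\, \exists y\, (K(y) \lor K(x)))))
Move each ¬ inward, flipping quantifiers it crosses:
  (\forall w\, \exists z\, (K(w) \lor B(z))) \land ((\forall v\, \neg B(v)) \lor (\exists u\, \neg B(u)) \lor (\exists x\, \forall y\, (\neg K(y) \land \neg K(x))))
Extract every quantifier outward, since the variables are now distinct and don't occur free across branches:
  \forall w\, \exists z\, \forall v\, \exists u\, \exists x\, \forall y\, ((K(w) \lor B(z)) \land (\neg B(v) \lor \neg B(u) \lor \neg K(y) \land \neg K(x)))
The quantifier \forall v sits under an even number of negations (counting the antecedent side of each →), so it remains universal.

universal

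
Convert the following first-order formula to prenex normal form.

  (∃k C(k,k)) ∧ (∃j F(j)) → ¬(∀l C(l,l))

Eliminate → and ↔ using ¬ and ∨.
  ¬((∃k C(k,k)) ∧ (∃j F(j))) ∨ ¬(∀l C(l,l))
Push ¬ through the quantifiers and connectives to reach negation normal form:
  (∀k ¬C(k,k)) ∨ (∀j ¬F(j)) ∨ (∃l ¬C(l,l))
All bound variables are already distinct, so no renaming is needed.
Extract every quantifier outward, since the variables are now distinct and don't occur free across branches:
  ∀k ∀j ∃l (¬C(k,k) ∨ ¬F(j) ∨ ¬C(l,l))

∀k ∀j ∃l (¬C(k,k) ∨ ¬F(j) ∨ ¬C(l,l))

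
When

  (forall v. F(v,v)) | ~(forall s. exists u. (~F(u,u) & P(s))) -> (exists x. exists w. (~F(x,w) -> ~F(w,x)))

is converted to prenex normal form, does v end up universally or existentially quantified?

Eliminate → and ↔ using ¬ and ∨.
  ~((forall v. F(v,v)) | ~(forall s. exists u. (~F(u,u) & P(s)))) | (exists x. exists w. (~~F(x,w) | ~F(w,x)))
Move each ¬ inward, flipping quantifiers it crosses:
  (exists v. ~F(v,v)) & (forall s. exists u. (~F(u,u) & P(s))) | (exists x. exists w. (F(x,w) | ~F(w,x)))
All bound variables are already distinct, so no renaming is needed.
Extract every quantifier outward, since the variables are now distinct and don't occur free across branches:
  exists v. forall s. exists u. exists x. exists w. (~F(v,v) & ~F(u,u) & P(s) | F(x,w) | ~F(w,x))
The quantifier forall v sits under an odd number of negations (counting the antecedent side of each →), so it flips to exists v.

existential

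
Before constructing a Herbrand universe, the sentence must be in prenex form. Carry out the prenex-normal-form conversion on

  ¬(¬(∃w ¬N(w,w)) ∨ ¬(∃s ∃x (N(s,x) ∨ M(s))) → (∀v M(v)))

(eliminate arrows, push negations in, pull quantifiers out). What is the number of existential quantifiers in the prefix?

Eliminate → and ↔ using ¬ and ∨.
  ¬(¬(¬(∃w ¬N(w,w)) ∨ ¬(∃s ∃x (N(s,x) ∨ M(s)))) ∨ (∀v M(v)))
Move each ¬ inward, flipping quantifiers it crosses:
  ((∀w N(w,w)) ∨ (∀s ∀x (¬N(s,x) ∧ ¬M(s)))) ∧ (∃v ¬M(v))
Extract every quantifier outward, since the variables are now distinct and don't occur free across branches:
  ∀w ∀s ∀x ∃v ((N(w,w) ∨ ¬N(s,x) ∧ ¬M(s)) ∧ ¬M(v))
The prefix is ∀w ∀s ∀x ∃v: 3 universal, 1 existential.

1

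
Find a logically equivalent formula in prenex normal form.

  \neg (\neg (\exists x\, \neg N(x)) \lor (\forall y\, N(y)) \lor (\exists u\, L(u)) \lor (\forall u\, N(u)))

\exists x\, \exists y\, \forall u\, \exists q\, (\neg N(x) \land \neg N(y) \land \neg L(u) \land \neg N(q))

Drive negations inward (¬∀x A ≡ ∃x ¬A, ¬∃x A ≡ ∀x ¬A, De Morgan for ∧/∨):
  (\exists x\, \neg N(x)) \land (\exists y\, \neg N(y)) \land (\forall u\, \neg L(u)) \land (\exists u\, \neg N(u))
Rename bound variables to avoid capture: u↦q.
  (\exists x\, \neg N(x)) \land (\exists y\, \neg N(y)) \land (\forall u\, \neg L(u)) \land (\exists q\, \neg N(q))
Pull the quantifiers to the front (each side's bound variable is not free in the other side):
  \exists x\, \exists y\, \forall u\, \exists q\, (\neg N(x) \land \neg N(y) \land \neg L(u) \land \neg N(q))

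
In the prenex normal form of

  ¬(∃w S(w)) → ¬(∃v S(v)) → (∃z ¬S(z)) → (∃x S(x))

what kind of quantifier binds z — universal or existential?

Eliminate → and ↔ using ¬ and ∨.
  ¬¬(∃w S(w)) ∨ ¬¬(∃v S(v)) ∨ ¬(∃z ¬S(z)) ∨ (∃x S(x))
Push ¬ through the quantifiers and connectives to reach negation normal form:
  (∃w S(w)) ∨ (∃v S(v)) ∨ (∀z S(z)) ∨ (∃x S(x))
Pull the quantifiers to the front (each side's bound variable is not free in the other side):
  ∃w ∃v ∀z ∃x (S(w) ∨ S(v) ∨ S(z) ∨ S(x))
The quantifier ∃z sits under an odd number of negations (counting the antecedent side of each →), so it flips to ∀z.

universal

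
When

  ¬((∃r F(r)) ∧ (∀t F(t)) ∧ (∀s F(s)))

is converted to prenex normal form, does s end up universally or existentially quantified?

existential

Push ¬ through the quantifiers and connectives to reach negation normal form:
  (∀r ¬F(r)) ∨ (∃t ¬F(t)) ∨ (∃s ¬F(s))
All bound variables are already distinct, so no renaming is needed.
Pull the quantifiers to the front (each side's bound variable is not free in the other side):
  ∀r ∃t ∃s (¬F(r) ∨ ¬F(t) ∨ ¬F(s))
The quantifier ∀s sits under an odd number of negations, so it flips to ∃s.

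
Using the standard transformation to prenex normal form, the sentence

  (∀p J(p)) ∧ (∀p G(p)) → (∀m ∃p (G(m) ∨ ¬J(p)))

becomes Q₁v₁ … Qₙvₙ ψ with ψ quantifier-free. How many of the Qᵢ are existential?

3

Eliminate → and ↔ using ¬ and ∨.
  ¬((∀p J(p)) ∧ (∀p G(p))) ∨ (∀m ∃p (G(m) ∨ ¬J(p)))
Drive negations inward (¬∀x A ≡ ∃x ¬A, ¬∃x A ≡ ∀x ¬A, De Morgan for ∧/∨):
  (∃p ¬J(p)) ∨ (∃p ¬G(p)) ∨ (∀m ∃p (G(m) ∨ ¬J(p)))
Standardize variables apart so no two quantifiers bind the same name: p↦w, p↦q.
  (∃p ¬J(p)) ∨ (∃w ¬G(w)) ∨ (∀m ∃q (G(m) ∨ ¬J(q)))
Finally move all quantifiers to the prefix:
  ∃p ∃w ∀m ∃q (¬J(p) ∨ ¬G(w) ∨ G(m) ∨ ¬J(q))
The prefix is ∃p ∃w ∀m ∃q: 1 universal, 3 existential.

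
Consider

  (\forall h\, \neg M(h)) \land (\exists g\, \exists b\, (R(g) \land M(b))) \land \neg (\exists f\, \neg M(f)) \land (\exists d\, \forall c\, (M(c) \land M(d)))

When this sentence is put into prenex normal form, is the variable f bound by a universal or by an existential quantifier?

universal

Push ¬ through the quantifiers and connectives to reach negation normal form:
  (\forall h\, \neg M(h)) \land (\exists g\, \exists b\, (R(g) \land M(b))) \land (\forall f\, M(f)) \land (\exists d\, \forall c\, (M(c) \land M(d)))
Extract every quantifier outward, since the variables are now distinct and don't occur free across branches:
  \forall h\, \exists g\, \exists b\, \forall f\, \exists d\, \forall c\, (\neg M(h) \land R(g) \land M(b) \land M(f) \land M(c) \land M(d))
The quantifier \exists f sits under an odd number of negations, so it flips to \forall f.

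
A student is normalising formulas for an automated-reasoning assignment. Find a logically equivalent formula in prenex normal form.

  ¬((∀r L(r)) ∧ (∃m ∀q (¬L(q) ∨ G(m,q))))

∃r ∀m ∃q (¬L(r) ∨ L(q) ∧ ¬G(m,q))

Drive negations inward (¬∀x A ≡ ∃x ¬A, ¬∃x A ≡ ∀x ¬A, De Morgan for ∧/∨):
  (∃r ¬L(r)) ∨ (∀m ∃q (L(q) ∧ ¬G(m,q)))
All bound variables are already distinct, so no renaming is needed.
Extract every quantifier outward, since the variables are now distinct and don't occur free across branches:
  ∃r ∀m ∃q (¬L(r) ∨ L(q) ∧ ¬G(m,q))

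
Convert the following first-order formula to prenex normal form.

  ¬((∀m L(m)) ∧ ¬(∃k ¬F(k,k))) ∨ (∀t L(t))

Push ¬ through the quantifiers and connectives to reach negation normal form:
  (∃m ¬L(m)) ∨ (∃k ¬F(k,k)) ∨ (∀t L(t))
Finally move all quantifiers to the prefix:
  ∃m ∃k ∀t (¬L(m) ∨ ¬F(k,k) ∨ L(t))

∃m ∃k ∀t (¬L(m) ∨ ¬F(k,k) ∨ L(t))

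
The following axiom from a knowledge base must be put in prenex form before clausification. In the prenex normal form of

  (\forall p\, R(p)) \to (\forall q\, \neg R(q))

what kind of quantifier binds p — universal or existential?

existential

First replace A → B with ¬A ∨ B.
  \neg (\forall p\, R(p)) \lor (\forall q\, \neg R(q))
Drive negations inward (¬∀x A ≡ ∃x ¬A, ¬∃x A ≡ ∀x ¬A, De Morgan for ∧/∨):
  (\exists p\, \neg R(p)) \lor (\forall q\, \neg R(q))
All bound variables are already distinct, so no renaming is needed.
Pull the quantifiers to the front (each side's bound variable is not free in the other side):
  \exists p\, \forall q\, (\neg R(p) \lor \neg R(q))
The quantifier \forall p sits under an odd number of negations (counting the antecedent side of each →), so it flips to \exists p.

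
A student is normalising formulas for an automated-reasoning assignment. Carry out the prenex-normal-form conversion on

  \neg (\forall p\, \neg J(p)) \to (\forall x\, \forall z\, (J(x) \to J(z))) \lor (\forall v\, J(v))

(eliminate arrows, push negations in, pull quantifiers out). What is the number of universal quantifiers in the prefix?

4

Rewrite implications/biconditionals: A → B as ¬A ∨ B.
  \neg \neg (\forall p\, \neg J(p)) \lor (\forall x\, \forall z\, (\neg J(x) \lor J(z))) \lor (\forall v\, J(v))
Drive negations inward (¬∀x A ≡ ∃x ¬A, ¬∃x A ≡ ∀x ¬A, De Morgan for ∧/∨):
  (\forall p\, \neg J(p)) \lor (\forall x\, \forall z\, (\neg J(x) \lor J(z))) \lor (\forall v\, J(v))
All bound variables are already distinct, so no renaming is needed.
Pull the quantifiers to the front (each side's bound variable is not free in the other side):
  \forall p\, \forall x\, \forall z\, \forall v\, (\neg J(p) \lor \neg J(x) \lor J(z) \lor J(v))
The prefix is \forall p \forall x \forall z \forall v: 4 universal, 0 existential.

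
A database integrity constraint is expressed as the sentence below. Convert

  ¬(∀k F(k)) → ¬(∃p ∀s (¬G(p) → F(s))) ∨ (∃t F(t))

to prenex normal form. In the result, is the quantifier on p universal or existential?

Eliminate → and ↔ using ¬ and ∨.
  ¬¬(∀k F(k)) ∨ ¬(∃p ∀s (¬¬G(p) ∨ F(s))) ∨ (∃t F(t))
Push ¬ through the quantifiers and connectives to reach negation normal form:
  (∀k F(k)) ∨ (∀p ∃s (¬G(p) ∧ ¬F(s))) ∨ (∃t F(t))
All bound variables are already distinct, so no renaming is needed.
Finally move all quantifiers to the prefix:
  ∀k ∀p ∃s ∃t (F(k) ∨ ¬G(p) ∧ ¬F(s) ∨ F(t))
The quantifier ∃p sits under an odd number of negations (counting the antecedent side of each →), so it flips to ∀p.

universal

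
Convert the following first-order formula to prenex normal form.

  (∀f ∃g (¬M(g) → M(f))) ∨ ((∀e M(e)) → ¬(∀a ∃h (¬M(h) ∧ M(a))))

First replace A → B with ¬A ∨ B.
  (∀f ∃g (¬¬M(g) ∨ M(f))) ∨ ¬(∀e M(e)) ∨ ¬(∀a ∃h (¬M(h) ∧ M(a)))
Push ¬ through the quantifiers and connectives to reach negation normal form:
  (∀f ∃g (M(g) ∨ M(f))) ∨ (∃e ¬M(e)) ∨ (∃a ∀h (M(h) ∨ ¬M(a)))
Pull the quantifiers to the front (each side's bound variable is not free in the other side):
  ∀f ∃g ∃e ∃a ∀h (M(g) ∨ M(f) ∨ ¬M(e) ∨ M(h) ∨ ¬M(a))

∀f ∃g ∃e ∃a ∀h (M(g) ∨ M(f) ∨ ¬M(e) ∨ M(h) ∨ ¬M(a))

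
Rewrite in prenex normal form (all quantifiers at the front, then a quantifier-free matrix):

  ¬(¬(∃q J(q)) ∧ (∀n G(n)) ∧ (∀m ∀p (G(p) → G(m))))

∃q ∃n ∃m ∃p (J(q) ∨ ¬G(n) ∨ G(p) ∧ ¬G(m))

Rewrite implications/biconditionals: A → B as ¬A ∨ B.
  ¬(¬(∃q J(q)) ∧ (∀n G(n)) ∧ (∀m ∀p (¬G(p) ∨ G(m))))
Push ¬ through the quantifiers and connectives to reach negation normal form:
  (∃q J(q)) ∨ (∃n ¬G(n)) ∨ (∃m ∃p (G(p) ∧ ¬G(m)))
All bound variables are already distinct, so no renaming is needed.
Extract every quantifier outward, since the variables are now distinct and don't occur free across branches:
  ∃q ∃n ∃m ∃p (J(q) ∨ ¬G(n) ∨ G(p) ∧ ¬G(m))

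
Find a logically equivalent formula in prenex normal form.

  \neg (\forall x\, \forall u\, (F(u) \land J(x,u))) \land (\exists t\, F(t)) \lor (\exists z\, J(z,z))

\exists x\, \exists u\, \exists t\, \exists z\, ((\neg F(u) \lor \neg J(x,u)) \land F(t) \lor J(z,z))

Move each ¬ inward, flipping quantifiers it crosses:
  (\exists x\, \exists u\, (\neg F(u) \lor \neg J(x,u))) \land (\exists t\, F(t)) \lor (\exists z\, J(z,z))
All bound variables are already distinct, so no renaming is needed.
Extract every quantifier outward, since the variables are now distinct and don't occur free across branches:
  \exists x\, \exists u\, \exists t\, \exists z\, ((\neg F(u) \lor \neg J(x,u)) \land F(t) \lor J(z,z))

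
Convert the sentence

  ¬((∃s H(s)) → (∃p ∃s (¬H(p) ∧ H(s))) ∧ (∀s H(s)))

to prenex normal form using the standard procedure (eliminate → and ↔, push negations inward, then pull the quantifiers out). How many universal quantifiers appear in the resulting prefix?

2

First replace A → B with ¬A ∨ B.
  ¬(¬(∃s H(s)) ∨ (∃p ∃s (¬H(p) ∧ H(s))) ∧ (∀s H(s)))
Move each ¬ inward, flipping quantifiers it crosses:
  (∃s H(s)) ∧ ((∀p ∀s (H(p) ∨ ¬H(s))) ∨ (∃s ¬H(s)))
Rename bound variables to avoid capture: s↦v1, s↦r.
  (∃s H(s)) ∧ ((∀p ∀v1 (H(p) ∨ ¬H(v1))) ∨ (∃r ¬H(r)))
Extract every quantifier outward, since the variables are now distinct and don't occur free across branches:
  ∃s ∀p ∀v1 ∃r (H(s) ∧ (H(p) ∨ ¬H(v1) ∨ ¬H(r)))
The prefix is ∃s ∀p ∀v1 ∃r: 2 universal, 2 existential.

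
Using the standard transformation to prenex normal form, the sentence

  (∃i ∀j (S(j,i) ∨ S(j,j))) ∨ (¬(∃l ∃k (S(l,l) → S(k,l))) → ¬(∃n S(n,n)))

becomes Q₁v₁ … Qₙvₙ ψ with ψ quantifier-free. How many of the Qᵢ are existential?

3

Eliminate → and ↔ using ¬ and ∨.
  (∃i ∀j (S(j,i) ∨ S(j,j))) ∨ ¬¬(∃l ∃k (¬S(l,l) ∨ S(k,l))) ∨ ¬(∃n S(n,n))
Move each ¬ inward, flipping quantifiers it crosses:
  (∃i ∀j (S(j,i) ∨ S(j,j))) ∨ (∃l ∃k (¬S(l,l) ∨ S(k,l))) ∨ (∀n ¬S(n,n))
All bound variables are already distinct, so no renaming is needed.
Pull the quantifiers to the front (each side's bound variable is not free in the other side):
  ∃i ∀j ∃l ∃k ∀n (S(j,i) ∨ S(j,j) ∨ ¬S(l,l) ∨ S(k,l) ∨ ¬S(n,n))
The prefix is ∃i ∀j ∃l ∃k ∀n: 2 universal, 3 existential.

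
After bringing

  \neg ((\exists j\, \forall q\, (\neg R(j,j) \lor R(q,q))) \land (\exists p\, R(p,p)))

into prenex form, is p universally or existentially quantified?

Push ¬ through the quantifiers and connectives to reach negation normal form:
  (\forall j\, \exists q\, (R(j,j) \land \neg R(q,q))) \lor (\forall p\, \neg R(p,p))
All bound variables are already distinct, so no renaming is needed.
Finally move all quantifiers to the prefix:
  \forall j\, \exists q\, \forall p\, (R(j,j) \land \neg R(q,q) \lor \neg R(p,p))
The quantifier \exists p sits under an odd number of negations, so it flips to \forall p.

universal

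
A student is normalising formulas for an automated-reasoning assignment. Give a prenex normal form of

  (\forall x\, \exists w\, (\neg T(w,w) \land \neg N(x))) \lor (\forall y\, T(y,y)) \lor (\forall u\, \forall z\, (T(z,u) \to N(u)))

\forall x\, \exists w\, \forall y\, \forall u\, \forall z\, (\neg T(w,w) \land \neg N(x) \lor T(y,y) \lor \neg T(z,u) \lor N(u))

Rewrite implications/biconditionals: A → B as ¬A ∨ B.
  (\forall x\, \exists w\, (\neg T(w,w) \land \neg N(x))) \lor (\forall y\, T(y,y)) \lor (\forall u\, \forall z\, (\neg T(z,u) \lor N(u)))
All bound variables are already distinct, so no renaming is needed.
Pull the quantifiers to the front (each side's bound variable is not free in the other side):
  \forall x\, \exists w\, \forall y\, \forall u\, \forall z\, (\neg T(w,w) \land \neg N(x) \lor T(y,y) \lor \neg T(z,u) \lor N(u))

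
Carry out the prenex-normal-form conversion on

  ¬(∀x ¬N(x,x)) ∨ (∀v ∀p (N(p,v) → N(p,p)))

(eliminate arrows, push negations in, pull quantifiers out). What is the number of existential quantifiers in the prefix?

1

First replace A → B with ¬A ∨ B.
  ¬(∀x ¬N(x,x)) ∨ (∀v ∀p (¬N(p,v) ∨ N(p,p)))
Push ¬ through the quantifiers and connectives to reach negation normal form:
  (∃x N(x,x)) ∨ (∀v ∀p (¬N(p,v) ∨ N(p,p)))
All bound variables are already distinct, so no renaming is needed.
Pull the quantifiers to the front (each side's bound variable is not free in the other side):
  ∃x ∀v ∀p (N(x,x) ∨ ¬N(p,v) ∨ N(p,p))
The prefix is ∃x ∀v ∀p: 2 universal, 1 existential.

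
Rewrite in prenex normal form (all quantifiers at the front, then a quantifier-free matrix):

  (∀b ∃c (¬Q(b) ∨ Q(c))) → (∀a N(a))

∃b ∀c ∀a (Q(b) ∧ ¬Q(c) ∨ N(a))

Rewrite implications/biconditionals: A → B as ¬A ∨ B.
  ¬(∀b ∃c (¬Q(b) ∨ Q(c))) ∨ (∀a N(a))
Push ¬ through the quantifiers and connectives to reach negation normal form:
  (∃b ∀c (Q(b) ∧ ¬Q(c))) ∨ (∀a N(a))
All bound variables are already distinct, so no renaming is needed.
Extract every quantifier outward, since the variables are now distinct and don't occur free across branches:
  ∃b ∀c ∀a (Q(b) ∧ ¬Q(c) ∨ N(a))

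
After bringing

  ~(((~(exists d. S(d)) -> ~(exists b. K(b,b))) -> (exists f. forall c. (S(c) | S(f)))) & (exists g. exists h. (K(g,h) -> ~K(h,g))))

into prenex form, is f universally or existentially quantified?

Eliminate → and ↔ using ¬ and ∨.
  ~((~(~~(exists d. S(d)) | ~(exists b. K(b,b))) | (exists f. forall c. (S(c) | S(f)))) & (exists g. exists h. (~K(g,h) | ~K(h,g))))
Push ¬ through the quantifiers and connectives to reach negation normal form:
  ((exists d. S(d)) | (forall b. ~K(b,b))) & (forall f. exists c. (~S(c) & ~S(f))) | (forall g. forall h. (K(g,h) & K(h,g)))
All bound variables are already distinct, so no renaming is needed.
Extract every quantifier outward, since the variables are now distinct and don't occur free across branches:
  exists d. forall b. forall f. exists c. forall g. forall h. ((S(d) | ~K(b,b)) & ~S(c) & ~S(f) | K(g,h) & K(h,g))
The quantifier exists f sits under an odd number of negations (counting the antecedent side of each →), so it flips to forall f.

universal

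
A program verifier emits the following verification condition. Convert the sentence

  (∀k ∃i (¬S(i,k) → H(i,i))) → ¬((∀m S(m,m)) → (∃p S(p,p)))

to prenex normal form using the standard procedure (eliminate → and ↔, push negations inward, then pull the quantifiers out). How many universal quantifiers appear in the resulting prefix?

Eliminate → and ↔ using ¬ and ∨.
  ¬(∀k ∃i (¬¬S(i,k) ∨ H(i,i))) ∨ ¬(¬(∀m S(m,m)) ∨ (∃p S(p,p)))
Drive negations inward (¬∀x A ≡ ∃x ¬A, ¬∃x A ≡ ∀x ¬A, De Morgan for ∧/∨):
  (∃k ∀i (¬S(i,k) ∧ ¬H(i,i))) ∨ (∀m S(m,m)) ∧ (∀p ¬S(p,p))
Finally move all quantifiers to the prefix:
  ∃k ∀i ∀m ∀p (¬S(i,k) ∧ ¬H(i,i) ∨ S(m,m) ∧ ¬S(p,p))
The prefix is ∃k ∀i ∀m ∀p: 3 universal, 1 existential.

3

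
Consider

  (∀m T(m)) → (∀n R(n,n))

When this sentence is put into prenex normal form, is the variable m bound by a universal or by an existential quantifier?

existential

First replace A → B with ¬A ∨ B.
  ¬(∀m T(m)) ∨ (∀n R(n,n))
Drive negations inward (¬∀x A ≡ ∃x ¬A, ¬∃x A ≡ ∀x ¬A, De Morgan for ∧/∨):
  (∃m ¬T(m)) ∨ (∀n R(n,n))
Pull the quantifiers to the front (each side's bound variable is not free in the other side):
  ∃m ∀n (¬T(m) ∨ R(n,n))
The quantifier ∀m sits under an odd number of negations (counting the antecedent side of each →), so it flips to ∃m.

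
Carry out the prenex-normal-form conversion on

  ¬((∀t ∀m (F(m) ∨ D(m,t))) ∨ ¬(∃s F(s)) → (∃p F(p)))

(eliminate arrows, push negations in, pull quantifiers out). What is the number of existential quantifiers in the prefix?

First replace A → B with ¬A ∨ B.
  ¬(¬((∀t ∀m (F(m) ∨ D(m,t))) ∨ ¬(∃s F(s))) ∨ (∃p F(p)))
Push ¬ through the quantifiers and connectives to reach negation normal form:
  ((∀t ∀m (F(m) ∨ D(m,t))) ∨ (∀s ¬F(s))) ∧ (∀p ¬F(p))
Extract every quantifier outward, since the variables are now distinct and don't occur free across branches:
  ∀t ∀m ∀s ∀p ((F(m) ∨ D(m,t) ∨ ¬F(s)) ∧ ¬F(p))
The prefix is ∀t ∀m ∀s ∀p: 4 universal, 0 existential.

0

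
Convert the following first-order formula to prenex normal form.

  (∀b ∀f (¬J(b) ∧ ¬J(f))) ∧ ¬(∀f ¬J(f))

∀b ∀f ∃u1 (¬J(b) ∧ ¬J(f) ∧ J(u1))

Move each ¬ inward, flipping quantifiers it crosses:
  (∀b ∀f (¬J(b) ∧ ¬J(f))) ∧ (∃f J(f))
Rename bound variables to avoid capture: f↦u1.
  (∀b ∀f (¬J(b) ∧ ¬J(f))) ∧ (∃u1 J(u1))
Finally move all quantifiers to the prefix:
  ∀b ∀f ∃u1 (¬J(b) ∧ ¬J(f) ∧ J(u1))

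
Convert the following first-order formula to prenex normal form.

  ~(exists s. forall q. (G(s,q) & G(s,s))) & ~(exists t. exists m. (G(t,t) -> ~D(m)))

forall s. exists q. forall t. forall m. ((~G(s,q) | ~G(s,s)) & G(t,t) & D(m))

Rewrite implications/biconditionals: A → B as ¬A ∨ B.
  ~(exists s. forall q. (G(s,q) & G(s,s))) & ~(exists t. exists m. (~G(t,t) | ~D(m)))
Drive negations inward (¬∀x A ≡ ∃x ¬A, ¬∃x A ≡ ∀x ¬A, De Morgan for ∧/∨):
  (forall s. exists q. (~G(s,q) | ~G(s,s))) & (forall t. forall m. (G(t,t) & D(m)))
All bound variables are already distinct, so no renaming is needed.
Extract every quantifier outward, since the variables are now distinct and don't occur free across branches:
  forall s. exists q. forall t. forall m. ((~G(s,q) | ~G(s,s)) & G(t,t) & D(m))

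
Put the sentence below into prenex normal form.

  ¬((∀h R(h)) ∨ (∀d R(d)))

Move each ¬ inward, flipping quantifiers it crosses:
  (∃h ¬R(h)) ∧ (∃d ¬R(d))
All bound variables are already distinct, so no renaming is needed.
Extract every quantifier outward, since the variables are now distinct and don't occur free across branches:
  ∃h ∃d (¬R(h) ∧ ¬R(d))

∃h ∃d (¬R(h) ∧ ¬R(d))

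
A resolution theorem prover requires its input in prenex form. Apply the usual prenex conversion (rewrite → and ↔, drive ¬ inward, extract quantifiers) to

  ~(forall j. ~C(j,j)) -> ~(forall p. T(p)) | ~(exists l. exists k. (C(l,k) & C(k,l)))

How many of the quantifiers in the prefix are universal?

3

First replace A → B with ¬A ∨ B.
  ~~(forall j. ~C(j,j)) | ~(forall p. T(p)) | ~(exists l. exists k. (C(l,k) & C(k,l)))
Drive negations inward (¬∀x A ≡ ∃x ¬A, ¬∃x A ≡ ∀x ¬A, De Morgan for ∧/∨):
  (forall j. ~C(j,j)) | (exists p. ~T(p)) | (forall l. forall k. (~C(l,k) | ~C(k,l)))
All bound variables are already distinct, so no renaming is needed.
Pull the quantifiers to the front (each side's bound variable is not free in the other side):
  forall j. exists p. forall l. forall k. (~C(j,j) | ~T(p) | ~C(l,k) | ~C(k,l))
The prefix is forall j exists p forall l forall k: 3 universal, 1 existential.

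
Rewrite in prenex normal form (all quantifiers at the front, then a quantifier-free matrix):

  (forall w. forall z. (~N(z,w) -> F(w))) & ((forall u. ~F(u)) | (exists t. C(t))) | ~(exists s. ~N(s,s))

forall w. forall z. forall u. exists t. forall s. ((N(z,w) | F(w)) & (~F(u) | C(t)) | N(s,s))

Eliminate → and ↔ using ¬ and ∨.
  (forall w. forall z. (~~N(z,w) | F(w))) & ((forall u. ~F(u)) | (exists t. C(t))) | ~(exists s. ~N(s,s))
Drive negations inward (¬∀x A ≡ ∃x ¬A, ¬∃x A ≡ ∀x ¬A, De Morgan for ∧/∨):
  (forall w. forall z. (N(z,w) | F(w))) & ((forall u. ~F(u)) | (exists t. C(t))) | (forall s. N(s,s))
All bound variables are already distinct, so no renaming is needed.
Extract every quantifier outward, since the variables are now distinct and don't occur free across branches:
  forall w. forall z. forall u. exists t. forall s. ((N(z,w) | F(w)) & (~F(u) | C(t)) | N(s,s))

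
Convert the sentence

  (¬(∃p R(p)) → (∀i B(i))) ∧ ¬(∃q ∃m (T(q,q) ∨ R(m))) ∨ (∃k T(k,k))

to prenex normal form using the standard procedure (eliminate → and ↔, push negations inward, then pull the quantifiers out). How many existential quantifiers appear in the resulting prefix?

Rewrite implications/biconditionals: A → B as ¬A ∨ B.
  (¬¬(∃p R(p)) ∨ (∀i B(i))) ∧ ¬(∃q ∃m (T(q,q) ∨ R(m))) ∨ (∃k T(k,k))
Move each ¬ inward, flipping quantifiers it crosses:
  ((∃p R(p)) ∨ (∀i B(i))) ∧ (∀q ∀m (¬T(q,q) ∧ ¬R(m))) ∨ (∃k T(k,k))
Extract every quantifier outward, since the variables are now distinct and don't occur free across branches:
  ∃p ∀i ∀q ∀m ∃k ((R(p) ∨ B(i)) ∧ ¬T(q,q) ∧ ¬R(m) ∨ T(k,k))
The prefix is ∃p ∀i ∀q ∀m ∃k: 3 universal, 2 existential.

2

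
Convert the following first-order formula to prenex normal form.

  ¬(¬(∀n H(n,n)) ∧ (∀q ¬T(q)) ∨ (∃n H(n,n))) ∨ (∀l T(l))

Push ¬ through the quantifiers and connectives to reach negation normal form:
  ((∀n H(n,n)) ∨ (∃q T(q))) ∧ (∀n ¬H(n,n)) ∨ (∀l T(l))
Rename bound variables to avoid capture: n↦z1.
  ((∀n H(n,n)) ∨ (∃q T(q))) ∧ (∀z1 ¬H(z1,z1)) ∨ (∀l T(l))
Pull the quantifiers to the front (each side's bound variable is not free in the other side):
  ∀n ∃q ∀z1 ∀l ((H(n,n) ∨ T(q)) ∧ ¬H(z1,z1) ∨ T(l))

∀n ∃q ∀z1 ∀l ((H(n,n) ∨ T(q)) ∧ ¬H(z1,z1) ∨ T(l))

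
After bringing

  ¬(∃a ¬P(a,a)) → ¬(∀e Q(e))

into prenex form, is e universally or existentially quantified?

existential

Eliminate → and ↔ using ¬ and ∨.
  ¬¬(∃a ¬P(a,a)) ∨ ¬(∀e Q(e))
Push ¬ through the quantifiers and connectives to reach negation normal form:
  (∃a ¬P(a,a)) ∨ (∃e ¬Q(e))
All bound variables are already distinct, so no renaming is needed.
Extract every quantifier outward, since the variables are now distinct and don't occur free across branches:
  ∃a ∃e (¬P(a,a) ∨ ¬Q(e))
The quantifier ∀e sits under an odd number of negations (counting the antecedent side of each →), so it flips to ∃e.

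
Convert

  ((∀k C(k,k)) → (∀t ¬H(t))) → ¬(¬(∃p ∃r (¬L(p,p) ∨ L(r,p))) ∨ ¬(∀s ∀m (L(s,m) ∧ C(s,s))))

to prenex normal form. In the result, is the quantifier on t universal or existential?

Eliminate → and ↔ using ¬ and ∨.
  ¬(¬(∀k C(k,k)) ∨ (∀t ¬H(t))) ∨ ¬(¬(∃p ∃r (¬L(p,p) ∨ L(r,p))) ∨ ¬(∀s ∀m (L(s,m) ∧ C(s,s))))
Push ¬ through the quantifiers and connectives to reach negation normal form:
  (∀k C(k,k)) ∧ (∃t H(t)) ∨ (∃p ∃r (¬L(p,p) ∨ L(r,p))) ∧ (∀s ∀m (L(s,m) ∧ C(s,s)))
All bound variables are already distinct, so no renaming is needed.
Pull the quantifiers to the front (each side's bound variable is not free in the other side):
  ∀k ∃t ∃p ∃r ∀s ∀m (C(k,k) ∧ H(t) ∨ (¬L(p,p) ∨ L(r,p)) ∧ L(s,m) ∧ C(s,s))
The quantifier ∀t sits under an odd number of negations (counting the antecedent side of each →), so it flips to ∃t.

existential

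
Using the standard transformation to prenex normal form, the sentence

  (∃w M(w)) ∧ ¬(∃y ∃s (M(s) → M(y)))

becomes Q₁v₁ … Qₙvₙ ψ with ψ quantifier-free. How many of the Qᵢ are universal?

Rewrite implications/biconditionals: A → B as ¬A ∨ B.
  (∃w M(w)) ∧ ¬(∃y ∃s (¬M(s) ∨ M(y)))
Drive negations inward (¬∀x A ≡ ∃x ¬A, ¬∃x A ≡ ∀x ¬A, De Morgan for ∧/∨):
  (∃w M(w)) ∧ (∀y ∀s (M(s) ∧ ¬M(y)))
All bound variables are already distinct, so no renaming is needed.
Extract every quantifier outward, since the variables are now distinct and don't occur free across branches:
  ∃w ∀y ∀s (M(w) ∧ M(s) ∧ ¬M(y))
The prefix is ∃w ∀y ∀s: 2 universal, 1 existential.

2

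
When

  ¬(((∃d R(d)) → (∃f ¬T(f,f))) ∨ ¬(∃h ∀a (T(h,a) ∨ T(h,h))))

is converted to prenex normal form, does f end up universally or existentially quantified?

First replace A → B with ¬A ∨ B.
  ¬(¬(∃d R(d)) ∨ (∃f ¬T(f,f)) ∨ ¬(∃h ∀a (T(h,a) ∨ T(h,h))))
Drive negations inward (¬∀x A ≡ ∃x ¬A, ¬∃x A ≡ ∀x ¬A, De Morgan for ∧/∨):
  (∃d R(d)) ∧ (∀f T(f,f)) ∧ (∃h ∀a (T(h,a) ∨ T(h,h)))
Finally move all quantifiers to the prefix:
  ∃d ∀f ∃h ∀a (R(d) ∧ T(f,f) ∧ (T(h,a) ∨ T(h,h)))
The quantifier ∃f sits under an odd number of negations (counting the antecedent side of each →), so it flips to ∀f.

universal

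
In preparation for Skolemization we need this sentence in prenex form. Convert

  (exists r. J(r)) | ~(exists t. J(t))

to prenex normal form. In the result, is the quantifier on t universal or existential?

Drive negations inward (¬∀x A ≡ ∃x ¬A, ¬∃x A ≡ ∀x ¬A, De Morgan for ∧/∨):
  (exists r. J(r)) | (forall t. ~J(t))
Finally move all quantifiers to the prefix:
  exists r. forall t. (J(r) | ~J(t))
The quantifier exists t sits under an odd number of negations, so it flips to forall t.

universal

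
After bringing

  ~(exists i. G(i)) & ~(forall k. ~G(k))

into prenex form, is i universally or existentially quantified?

Push ¬ through the quantifiers and connectives to reach negation normal form:
  (forall i. ~G(i)) & (exists k. G(k))
All bound variables are already distinct, so no renaming is needed.
Pull the quantifiers to the front (each side's bound variable is not free in the other side):
  forall i. exists k. (~G(i) & G(k))
The quantifier exists i sits under an odd number of negations, so it flips to forall i.

universal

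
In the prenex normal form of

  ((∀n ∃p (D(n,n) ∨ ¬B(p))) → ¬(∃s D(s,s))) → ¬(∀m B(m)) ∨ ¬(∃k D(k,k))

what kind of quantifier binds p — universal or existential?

Eliminate → and ↔ using ¬ and ∨.
  ¬(¬(∀n ∃p (D(n,n) ∨ ¬B(p))) ∨ ¬(∃s D(s,s))) ∨ ¬(∀m B(m)) ∨ ¬(∃k D(k,k))
Move each ¬ inward, flipping quantifiers it crosses:
  (∀n ∃p (D(n,n) ∨ ¬B(p))) ∧ (∃s D(s,s)) ∨ (∃m ¬B(m)) ∨ (∀k ¬D(k,k))
All bound variables are already distinct, so no renaming is needed.
Extract every quantifier outward, since the variables are now distinct and don't occur free across branches:
  ∀n ∃p ∃s ∃m ∀k ((D(n,n) ∨ ¬B(p)) ∧ D(s,s) ∨ ¬B(m) ∨ ¬D(k,k))
The quantifier ∃p sits under an even number of negations (counting the antecedent side of each →), so it remains existential.

existential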